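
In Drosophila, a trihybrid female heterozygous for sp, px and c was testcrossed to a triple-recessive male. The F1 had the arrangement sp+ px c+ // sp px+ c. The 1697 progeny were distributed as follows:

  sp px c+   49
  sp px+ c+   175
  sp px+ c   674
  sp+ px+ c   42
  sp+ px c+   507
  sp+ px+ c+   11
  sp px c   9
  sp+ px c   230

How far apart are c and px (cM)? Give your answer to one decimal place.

25.0 cM

The two rarest classes, sp+ px+ c+ and sp px c, are the double crossovers. Comparing them with the parentals, only the px allele has switched, so px is the middle locus and the order is sp – px – c.
Crossovers in the px–c interval produce the single-crossover classes sp+ px c and sp px+ c+ (230 + 175 = 405) plus the double crossovers (20).
RF(px–c) = (405 + 20) / 1697 = 425/1697 = 0.2504 → 25.0 cM.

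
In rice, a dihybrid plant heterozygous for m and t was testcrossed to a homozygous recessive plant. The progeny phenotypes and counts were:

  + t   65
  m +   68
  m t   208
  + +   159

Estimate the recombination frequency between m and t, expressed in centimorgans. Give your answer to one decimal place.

The two most frequent classes, + + (159) and m t (208), are the parental types, so the F1 was + + / m t.
The recombinant classes are + t and m +: 65 + 68 = 133.
Recombination frequency = 133/500 = 0.2660 ≈ 26.6%, i.e. 26.6 centimorgans.

26.6 centimorgans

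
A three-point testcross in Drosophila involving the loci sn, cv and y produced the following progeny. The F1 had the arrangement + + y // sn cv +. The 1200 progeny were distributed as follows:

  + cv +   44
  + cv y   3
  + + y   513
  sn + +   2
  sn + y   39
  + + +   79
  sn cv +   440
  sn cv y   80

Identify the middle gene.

The two rarest classes, + cv y and sn + +, are the double crossovers. Comparing them with the parentals, only the cv allele has switched, so cv is the middle locus and the order is sn – cv – y.

cv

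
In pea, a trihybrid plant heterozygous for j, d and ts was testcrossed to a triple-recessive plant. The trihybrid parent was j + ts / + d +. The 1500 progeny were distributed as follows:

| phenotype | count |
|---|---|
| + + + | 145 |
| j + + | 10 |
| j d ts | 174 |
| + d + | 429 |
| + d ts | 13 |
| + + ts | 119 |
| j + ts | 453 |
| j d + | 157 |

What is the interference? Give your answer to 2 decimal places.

0.66

The two rarest classes, j + + and + d ts, are the double crossovers. Comparing them with the parentals, only the ts allele has switched, so ts is the middle locus and the order is j – ts – d.
j–ts: (276 + 23)/1500 = 0.1993; ts–d: (319 + 23)/1500 = 0.2280.
Expected DCO frequency = 0.1993 × 0.2280 ≈ 0.04544; observed = 23/1500 ≈ 0.01533.
Coefficient of coincidence = 0.01533/0.04544 ≈ 0.34; interference = 1 − 0.34 = 0.66.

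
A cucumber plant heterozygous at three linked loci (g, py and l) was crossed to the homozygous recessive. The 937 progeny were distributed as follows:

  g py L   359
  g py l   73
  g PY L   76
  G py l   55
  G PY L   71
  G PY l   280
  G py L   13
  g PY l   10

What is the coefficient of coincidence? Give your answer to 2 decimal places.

The two most frequent reciprocal classes, G PY l and g py L, are the parental types, so the F1 was G PY l / g py L.
The two rarest classes, g PY l and G py L, are the double crossovers. Comparing them with the parentals, only the g allele has switched, so g is the middle locus and the order is py – g – l.
py–g: (131 + 23)/937 = 0.1644; g–l: (144 + 23)/937 = 0.1782.
Expected DCO frequency = 0.1644 × 0.1782 ≈ 0.02930; observed = 23/937 ≈ 0.02455.
Coefficient of coincidence = 0.02455/0.02930 ≈ 0.84.

0.84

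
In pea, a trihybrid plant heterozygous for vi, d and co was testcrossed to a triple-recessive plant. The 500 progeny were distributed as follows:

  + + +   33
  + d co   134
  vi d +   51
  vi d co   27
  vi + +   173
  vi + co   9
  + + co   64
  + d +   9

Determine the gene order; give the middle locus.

co

The two most frequent reciprocal classes, vi + + and + d co, are the parental types, so the F1 was vi + + / + d co.
The two rarest classes, vi + co and + d +, are the double crossovers. Comparing them with the parentals, only the co allele has switched, so co is the middle locus and the order is vi – co – d.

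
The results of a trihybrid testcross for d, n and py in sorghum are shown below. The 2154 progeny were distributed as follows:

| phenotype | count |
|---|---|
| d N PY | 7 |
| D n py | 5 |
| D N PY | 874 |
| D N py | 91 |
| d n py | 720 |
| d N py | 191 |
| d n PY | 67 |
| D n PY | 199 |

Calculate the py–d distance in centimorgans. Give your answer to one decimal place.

7.9 centimorgans

The two most frequent reciprocal classes, D N PY and d n py, are the parental types, so the F1 was D N PY / d n py.
The two rarest classes, d N PY and D n py, are the double crossovers. Comparing them with the parentals, only the d allele has switched, so d is the middle locus and the order is py – d – n.
Crossovers in the py–d interval produce the single-crossover classes D N py and d n PY (91 + 67 = 158) plus the double crossovers (12).
RF(py–d) = (158 + 12) / 2154 = 170/2154 = 0.0789 → 7.9 centimorgans.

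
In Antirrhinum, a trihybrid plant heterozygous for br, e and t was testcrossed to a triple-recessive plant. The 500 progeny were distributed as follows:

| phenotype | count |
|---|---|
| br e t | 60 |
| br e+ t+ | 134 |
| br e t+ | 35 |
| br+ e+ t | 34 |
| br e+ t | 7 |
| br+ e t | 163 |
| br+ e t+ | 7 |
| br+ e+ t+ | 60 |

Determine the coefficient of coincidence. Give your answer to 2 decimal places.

0.63

The two most frequent reciprocal classes, br e+ t+ and br+ e t, are the parental types, so the F1 was br e+ t+ / br+ e t.
The two rarest classes, br e+ t and br+ e t+, are the double crossovers. Comparing them with the parentals, only the t allele has switched, so t is the middle locus and the order is e – t – br.
e–t: (69 + 14)/500 = 0.1660; t–br: (120 + 14)/500 = 0.2680.
Expected DCO frequency = 0.1660 × 0.2680 ≈ 0.04449; observed = 14/500 ≈ 0.02800.
Coefficient of coincidence = 0.02800/0.04449 ≈ 0.63.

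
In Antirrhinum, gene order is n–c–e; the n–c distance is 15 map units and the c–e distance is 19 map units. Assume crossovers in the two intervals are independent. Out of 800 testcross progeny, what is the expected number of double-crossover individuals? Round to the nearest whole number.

Map distances give recombination frequencies of 0.150 and 0.190 for the two intervals.
With no interference, expected double-crossover frequency = 0.150 × 0.190 = 0.02850.
Expected number = 0.02850 × 800 = 22.80 ≈ 23.

23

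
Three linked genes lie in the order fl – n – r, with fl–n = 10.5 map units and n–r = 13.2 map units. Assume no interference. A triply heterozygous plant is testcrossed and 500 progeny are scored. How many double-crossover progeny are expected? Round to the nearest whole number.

7

Map distances give recombination frequencies of 0.105 and 0.132 for the two intervals.
With no interference, expected double-crossover frequency = 0.105 × 0.132 = 0.01386.
Expected number = 0.01386 × 500 = 6.93 ≈ 7.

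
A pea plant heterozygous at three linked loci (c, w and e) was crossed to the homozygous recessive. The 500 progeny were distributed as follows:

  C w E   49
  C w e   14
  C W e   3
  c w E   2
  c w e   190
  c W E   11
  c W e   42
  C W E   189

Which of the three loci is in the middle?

e

The two most frequent reciprocal classes, C W E and c w e, are the parental types, so the F1 was C W E / c w e.
The two rarest classes, C W e and c w E, are the double crossovers. Comparing them with the parentals, only the e allele has switched, so e is the middle locus and the order is w – e – c.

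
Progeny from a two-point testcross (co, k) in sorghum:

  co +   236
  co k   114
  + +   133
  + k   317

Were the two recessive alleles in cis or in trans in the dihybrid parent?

The two most frequent classes are + k (317) and co + (236); these are the parental (non-recombinant) types.
So the F1 carried + k on one chromosome and co + on the other — the recessive alleles are on opposite chromosomes (trans / repulsion).

trans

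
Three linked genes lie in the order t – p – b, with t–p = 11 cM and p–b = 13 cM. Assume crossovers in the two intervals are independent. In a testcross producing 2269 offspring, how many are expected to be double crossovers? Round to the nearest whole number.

Map distances give recombination frequencies of 0.110 and 0.130 for the two intervals.
With no interference, expected double-crossover frequency = 0.110 × 0.130 = 0.01430.
Expected number = 0.01430 × 2269 = 32.45 ≈ 32.

32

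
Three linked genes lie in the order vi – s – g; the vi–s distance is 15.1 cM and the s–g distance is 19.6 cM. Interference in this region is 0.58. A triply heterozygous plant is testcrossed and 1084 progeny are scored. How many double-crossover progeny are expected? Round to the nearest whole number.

Map distances give recombination frequencies of 0.151 and 0.196 for the two intervals.
With interference 0.58 (so coincidence = 0.42), expected double-crossover frequency = 0.151 × 0.196 × 0.42 = 0.01243.
Expected number = 0.01243 × 1084 = 13.47 ≈ 13.

13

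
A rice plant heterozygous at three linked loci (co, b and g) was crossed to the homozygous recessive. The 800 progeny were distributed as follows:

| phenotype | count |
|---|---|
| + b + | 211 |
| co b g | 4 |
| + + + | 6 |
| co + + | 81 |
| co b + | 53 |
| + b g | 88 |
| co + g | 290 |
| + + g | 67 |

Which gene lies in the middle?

The two most frequent reciprocal classes, + b + and co + g, are the parental types, so the F1 was + b + / co + g.
The two rarest classes, + + + and co b g, are the double crossovers. Comparing them with the parentals, only the b allele has switched, so b is the middle locus and the order is co – b – g.

b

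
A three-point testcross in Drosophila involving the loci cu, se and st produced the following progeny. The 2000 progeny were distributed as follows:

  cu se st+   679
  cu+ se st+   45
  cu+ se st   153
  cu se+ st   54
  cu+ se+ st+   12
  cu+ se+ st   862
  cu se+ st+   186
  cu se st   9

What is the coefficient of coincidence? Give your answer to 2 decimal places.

The two most frequent reciprocal classes, cu se st+ and cu+ se+ st, are the parental types, so the F1 was cu se st+ / cu+ se+ st.
The two rarest classes, cu se st and cu+ se+ st+, are the double crossovers. Comparing them with the parentals, only the st allele has switched, so st is the middle locus and the order is cu – st – se.
cu–st: (99 + 21)/2000 = 0.0600; st–se: (339 + 21)/2000 = 0.1800.
Expected DCO frequency = 0.0600 × 0.1800 ≈ 0.01080; observed = 21/2000 ≈ 0.01050.
Coefficient of coincidence = 0.01050/0.01080 ≈ 0.97.

0.97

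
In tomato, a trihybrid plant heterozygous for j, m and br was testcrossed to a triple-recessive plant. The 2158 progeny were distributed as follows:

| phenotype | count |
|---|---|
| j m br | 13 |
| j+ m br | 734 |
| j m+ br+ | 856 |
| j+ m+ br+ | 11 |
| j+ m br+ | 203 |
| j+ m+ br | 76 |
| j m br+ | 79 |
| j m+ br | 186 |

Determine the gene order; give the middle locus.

The two most frequent reciprocal classes, j+ m br and j m+ br+, are the parental types, so the F1 was j+ m br / j m+ br+.
The two rarest classes, j m br and j+ m+ br+, are the double crossovers. Comparing them with the parentals, only the j allele has switched, so j is the middle locus and the order is br – j – m.

j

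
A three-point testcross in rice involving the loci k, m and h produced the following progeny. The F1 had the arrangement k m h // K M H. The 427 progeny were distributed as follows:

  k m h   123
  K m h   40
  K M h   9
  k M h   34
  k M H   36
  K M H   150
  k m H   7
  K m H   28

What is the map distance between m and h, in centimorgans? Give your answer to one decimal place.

18.3 centimorgans

The two rarest classes, k m H and K M h, are the double crossovers. Comparing them with the parentals, only the h allele has switched, so h is the middle locus and the order is m – h – k.
Crossovers in the m–h interval produce the single-crossover classes k M h and K m H (34 + 28 = 62) plus the double crossovers (16).
RF(m–h) = (62 + 16) / 427 = 78/427 = 0.1827 → 18.3 centimorgans.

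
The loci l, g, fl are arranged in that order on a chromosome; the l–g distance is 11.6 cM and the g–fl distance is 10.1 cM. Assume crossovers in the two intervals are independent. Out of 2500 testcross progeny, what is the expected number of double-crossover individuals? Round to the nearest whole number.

29

Map distances give recombination frequencies of 0.116 and 0.101 for the two intervals.
With no interference, expected double-crossover frequency = 0.116 × 0.101 = 0.01172.
Expected number = 0.01172 × 2500 = 29.29 ≈ 29.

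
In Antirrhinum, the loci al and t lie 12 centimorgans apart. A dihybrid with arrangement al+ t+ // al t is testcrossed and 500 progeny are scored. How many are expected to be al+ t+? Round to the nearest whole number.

220

A map distance of 12 centimorgans corresponds to a recombination frequency of 0.120.
The F1 is al+ t+ / al t, so al+ t+ is a parental gamete class with expected frequency (1 − r)/2 = 0.880/2 = 0.4400.
Expected number = 0.4400 × 500 = 220.00 ≈ 220.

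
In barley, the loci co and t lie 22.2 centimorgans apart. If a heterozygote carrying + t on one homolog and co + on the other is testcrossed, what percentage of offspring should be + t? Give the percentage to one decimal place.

38.9%

A map distance of 22.2 centimorgans corresponds to a recombination frequency of 0.222.
The F1 is + t / co +, so + t is a parental gamete class with expected frequency (1 − r)/2 = 0.778/2 = 0.3890.
That is 0.3890 = 38.9% of the progeny.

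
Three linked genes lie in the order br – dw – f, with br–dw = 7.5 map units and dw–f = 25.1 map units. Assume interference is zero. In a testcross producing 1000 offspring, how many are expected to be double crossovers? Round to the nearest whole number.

Map distances give recombination frequencies of 0.075 and 0.251 for the two intervals.
With no interference, expected double-crossover frequency = 0.075 × 0.251 = 0.01882.
Expected number = 0.01882 × 1000 = 18.82 ≈ 19.

19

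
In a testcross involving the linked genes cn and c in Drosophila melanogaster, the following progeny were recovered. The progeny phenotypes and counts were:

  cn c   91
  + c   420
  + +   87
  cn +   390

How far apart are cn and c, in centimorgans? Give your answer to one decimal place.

The two most frequent classes, + c (420) and cn + (390), are the parental types, so the F1 was + c / cn +.
The recombinant classes are + + and cn c: 87 + 91 = 178.
Recombination frequency = 178/988 = 0.1802 ≈ 18.0%, i.e. 18.0 centimorgans.

18.0 centimorgans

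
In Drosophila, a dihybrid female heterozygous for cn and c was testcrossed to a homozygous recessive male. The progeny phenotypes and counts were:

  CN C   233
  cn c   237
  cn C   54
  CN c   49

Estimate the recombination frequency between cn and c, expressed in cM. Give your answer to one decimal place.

18.0 cM

The two most frequent classes, CN C (233) and cn c (237), are the parental types, so the F1 was CN C / cn c.
The recombinant classes are CN c and cn C: 49 + 54 = 103.
Recombination frequency = 103/573 = 0.1798 ≈ 18.0%, i.e. 18.0 cM.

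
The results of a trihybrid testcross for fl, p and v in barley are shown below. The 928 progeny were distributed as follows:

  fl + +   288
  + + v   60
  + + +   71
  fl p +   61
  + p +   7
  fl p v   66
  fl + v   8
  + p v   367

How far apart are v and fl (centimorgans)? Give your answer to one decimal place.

16.4 centimorgans

The two most frequent reciprocal classes, fl + + and + p v, are the parental types, so the F1 was fl + + / + p v.
The two rarest classes, fl + v and + p +, are the double crossovers. Comparing them with the parentals, only the v allele has switched, so v is the middle locus and the order is fl – v – p.
Crossovers in the fl–v interval produce the single-crossover classes + + + and fl p v (71 + 66 = 137) plus the double crossovers (15).
RF(fl–v) = (137 + 15) / 928 = 152/928 = 0.1638 → 16.4 centimorgans.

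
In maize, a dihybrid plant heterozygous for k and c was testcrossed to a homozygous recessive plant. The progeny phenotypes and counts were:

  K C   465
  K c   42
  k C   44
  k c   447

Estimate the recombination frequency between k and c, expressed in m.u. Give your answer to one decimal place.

8.6 m.u.

The two most frequent classes, K C (465) and k c (447), are the parental types, so the F1 was K C / k c.
The recombinant classes are K c and k C: 42 + 44 = 86.
Recombination frequency = 86/998 = 0.0862 ≈ 8.6%, i.e. 8.6 m.u.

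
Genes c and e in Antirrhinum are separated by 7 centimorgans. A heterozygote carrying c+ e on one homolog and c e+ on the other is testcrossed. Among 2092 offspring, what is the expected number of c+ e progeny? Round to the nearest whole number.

973

A map distance of 7 centimorgans corresponds to a recombination frequency of 0.070.
The F1 is c+ e / c e+, so c+ e is a parental gamete class with expected frequency (1 − r)/2 = 0.930/2 = 0.4650.
Expected number = 0.4650 × 2092 = 972.78 ≈ 973.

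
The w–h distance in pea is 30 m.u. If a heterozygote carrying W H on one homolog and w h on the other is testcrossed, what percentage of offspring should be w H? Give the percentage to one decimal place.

A map distance of 30 m.u. corresponds to a recombination frequency of 0.300.
The F1 is W H / w h, so w H is a recombinant gamete class with expected frequency r/2 = 0.300/2 = 0.1500.
That is 0.1500 = 15.0% of the progeny.

15.0%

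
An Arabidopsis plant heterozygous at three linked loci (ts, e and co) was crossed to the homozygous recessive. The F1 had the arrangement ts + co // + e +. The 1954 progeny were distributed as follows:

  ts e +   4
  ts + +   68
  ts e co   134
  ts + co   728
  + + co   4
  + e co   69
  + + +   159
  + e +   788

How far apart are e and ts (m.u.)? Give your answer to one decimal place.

15.4 m.u.

The two rarest classes, + + co and ts e +, are the double crossovers. Comparing them with the parentals, only the ts allele has switched, so ts is the middle locus and the order is co – ts – e.
Crossovers in the ts–e interval produce the single-crossover classes ts e co and + + + (134 + 159 = 293) plus the double crossovers (8).
RF(ts–e) = (293 + 8) / 1954 = 301/1954 = 0.1540 → 15.4 m.u.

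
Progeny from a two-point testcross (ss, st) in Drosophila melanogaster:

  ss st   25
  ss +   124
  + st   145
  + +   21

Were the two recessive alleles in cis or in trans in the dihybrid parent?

trans

The two most frequent classes are + st (145) and ss + (124); these are the parental (non-recombinant) types.
So the F1 carried + st on one chromosome and ss + on the other — the recessive alleles are on opposite chromosomes (trans / repulsion).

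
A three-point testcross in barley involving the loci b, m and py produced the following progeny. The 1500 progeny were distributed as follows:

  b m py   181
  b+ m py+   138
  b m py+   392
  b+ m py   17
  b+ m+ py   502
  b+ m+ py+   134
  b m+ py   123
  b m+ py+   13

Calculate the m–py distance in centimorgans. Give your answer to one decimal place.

The two most frequent reciprocal classes, b+ m+ py and b m py+, are the parental types, so the F1 was b+ m+ py / b m py+.
The two rarest classes, b+ m py and b m+ py+, are the double crossovers. Comparing them with the parentals, only the m allele has switched, so m is the middle locus and the order is py – m – b.
Crossovers in the py–m interval produce the single-crossover classes b+ m+ py+ and b m py (134 + 181 = 315) plus the double crossovers (30).
RF(py–m) = (315 + 30) / 1500 = 345/1500 = 0.2300 → 23.0 centimorgans.

23.0 centimorgans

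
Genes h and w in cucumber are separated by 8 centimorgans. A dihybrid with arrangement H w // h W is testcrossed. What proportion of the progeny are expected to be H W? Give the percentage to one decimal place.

A map distance of 8 centimorgans corresponds to a recombination frequency of 0.080.
The F1 is H w / h W, so H W is a recombinant gamete class with expected frequency r/2 = 0.080/2 = 0.0400.
That is 0.0400 = 4.0% of the progeny.

4.0%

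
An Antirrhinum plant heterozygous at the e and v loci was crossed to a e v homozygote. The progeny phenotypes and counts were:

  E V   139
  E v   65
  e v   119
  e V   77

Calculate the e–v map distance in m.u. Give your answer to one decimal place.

The two most frequent classes, E V (139) and e v (119), are the parental types, so the F1 was E V / e v.
The recombinant classes are E v and e V: 65 + 77 = 142.
Recombination frequency = 142/400 = 0.3550 ≈ 35.5%, i.e. 35.5 m.u.

35.5 m.u.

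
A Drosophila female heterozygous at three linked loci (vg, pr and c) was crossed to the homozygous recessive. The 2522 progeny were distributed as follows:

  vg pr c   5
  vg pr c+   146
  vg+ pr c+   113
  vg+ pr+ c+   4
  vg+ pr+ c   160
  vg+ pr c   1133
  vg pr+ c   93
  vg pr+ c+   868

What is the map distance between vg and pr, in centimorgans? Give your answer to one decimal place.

The two most frequent reciprocal classes, vg+ pr c and vg pr+ c+, are the parental types, so the F1 was vg+ pr c / vg pr+ c+.
The two rarest classes, vg pr c and vg+ pr+ c+, are the double crossovers. Comparing them with the parentals, only the vg allele has switched, so vg is the middle locus and the order is c – vg – pr.
Crossovers in the vg–pr interval produce the single-crossover classes vg+ pr+ c and vg pr c+ (160 + 146 = 306) plus the double crossovers (9).
RF(vg–pr) = (306 + 9) / 2522 = 315/2522 = 0.1249 → 12.5 centimorgans.

12.5 centimorgans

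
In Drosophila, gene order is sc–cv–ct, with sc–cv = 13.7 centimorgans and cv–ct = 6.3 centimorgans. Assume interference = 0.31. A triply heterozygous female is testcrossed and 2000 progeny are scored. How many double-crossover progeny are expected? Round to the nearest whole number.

Map distances give recombination frequencies of 0.137 and 0.063 for the two intervals.
With interference 0.31 (so coincidence = 0.69), expected double-crossover frequency = 0.137 × 0.063 × 0.69 = 0.00596.
Expected number = 0.00596 × 2000 = 11.91 ≈ 12.

12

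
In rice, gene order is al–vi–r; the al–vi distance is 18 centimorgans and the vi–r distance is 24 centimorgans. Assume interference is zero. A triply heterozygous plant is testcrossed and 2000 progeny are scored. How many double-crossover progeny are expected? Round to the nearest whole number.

Map distances give recombination frequencies of 0.180 and 0.240 for the two intervals.
With no interference, expected double-crossover frequency = 0.180 × 0.240 = 0.04320.
Expected number = 0.04320 × 2000 = 86.40 ≈ 86.

86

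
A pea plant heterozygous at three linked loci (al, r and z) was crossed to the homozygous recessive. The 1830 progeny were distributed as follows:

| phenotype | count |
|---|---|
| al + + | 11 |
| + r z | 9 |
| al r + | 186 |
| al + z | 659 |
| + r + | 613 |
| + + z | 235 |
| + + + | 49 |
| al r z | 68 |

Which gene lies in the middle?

z

The two most frequent reciprocal classes, + r + and al + z, are the parental types, so the F1 was + r + / al + z.
The two rarest classes, + r z and al + +, are the double crossovers. Comparing them with the parentals, only the z allele has switched, so z is the middle locus and the order is al – z – r.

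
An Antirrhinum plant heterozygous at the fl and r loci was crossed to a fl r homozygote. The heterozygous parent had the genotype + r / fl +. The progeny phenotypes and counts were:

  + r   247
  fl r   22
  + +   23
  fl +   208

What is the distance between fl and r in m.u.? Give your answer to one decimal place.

The recombinant classes are + + and fl r: 23 + 22 = 45.
Recombination frequency = 45/500 = 0.0900 ≈ 9.0%, i.e. 9.0 m.u.

9.0 m.u.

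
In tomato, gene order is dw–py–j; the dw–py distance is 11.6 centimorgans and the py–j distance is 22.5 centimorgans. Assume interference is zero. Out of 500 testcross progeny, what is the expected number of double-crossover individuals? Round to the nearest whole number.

13

Map distances give recombination frequencies of 0.116 and 0.225 for the two intervals.
With no interference, expected double-crossover frequency = 0.116 × 0.225 = 0.02610.
Expected number = 0.02610 × 500 = 13.05 ≈ 13.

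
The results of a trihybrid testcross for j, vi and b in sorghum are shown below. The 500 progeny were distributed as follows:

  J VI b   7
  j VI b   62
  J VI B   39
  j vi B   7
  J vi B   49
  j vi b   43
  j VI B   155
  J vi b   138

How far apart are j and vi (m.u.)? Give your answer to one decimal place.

19.2 m.u.

The two most frequent reciprocal classes, J vi b and j VI B, are the parental types, so the F1 was J vi b / j VI B.
The two rarest classes, J VI b and j vi B, are the double crossovers. Comparing them with the parentals, only the vi allele has switched, so vi is the middle locus and the order is b – vi – j.
Crossovers in the vi–j interval produce the single-crossover classes j vi b and J VI B (43 + 39 = 82) plus the double crossovers (14).
RF(vi–j) = (82 + 14) / 500 = 96/500 = 0.1920 → 19.2 m.u.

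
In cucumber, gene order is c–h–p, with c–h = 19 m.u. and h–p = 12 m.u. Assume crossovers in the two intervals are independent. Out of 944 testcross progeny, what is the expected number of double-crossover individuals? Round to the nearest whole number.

Map distances give recombination frequencies of 0.190 and 0.120 for the two intervals.
With no interference, expected double-crossover frequency = 0.190 × 0.120 = 0.02280.
Expected number = 0.02280 × 944 = 21.52 ≈ 22.

22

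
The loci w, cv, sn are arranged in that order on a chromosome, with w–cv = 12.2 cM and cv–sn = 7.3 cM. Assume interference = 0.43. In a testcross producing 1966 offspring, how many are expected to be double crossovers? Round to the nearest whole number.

10

Map distances give recombination frequencies of 0.122 and 0.073 for the two intervals.
With interference 0.43 (so coincidence = 0.57), expected double-crossover frequency = 0.122 × 0.073 × 0.57 = 0.00508.
Expected number = 0.00508 × 1966 = 9.98 ≈ 10.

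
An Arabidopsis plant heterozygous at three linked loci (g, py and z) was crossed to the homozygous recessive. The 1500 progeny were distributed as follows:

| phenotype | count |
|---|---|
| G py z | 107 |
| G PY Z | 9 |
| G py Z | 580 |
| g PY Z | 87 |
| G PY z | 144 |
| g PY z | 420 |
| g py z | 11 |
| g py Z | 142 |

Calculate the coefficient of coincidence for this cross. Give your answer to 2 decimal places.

0.46

The two most frequent reciprocal classes, g PY z and G py Z, are the parental types, so the F1 was g PY z / G py Z.
The two rarest classes, g py z and G PY Z, are the double crossovers. Comparing them with the parentals, only the py allele has switched, so py is the middle locus and the order is z – py – g.
z–py: (194 + 20)/1500 = 0.1427; py–g: (286 + 20)/1500 = 0.2040.
Expected DCO frequency = 0.1427 × 0.2040 ≈ 0.02911; observed = 20/1500 ≈ 0.01333.
Coefficient of coincidence = 0.01333/0.02911 ≈ 0.46.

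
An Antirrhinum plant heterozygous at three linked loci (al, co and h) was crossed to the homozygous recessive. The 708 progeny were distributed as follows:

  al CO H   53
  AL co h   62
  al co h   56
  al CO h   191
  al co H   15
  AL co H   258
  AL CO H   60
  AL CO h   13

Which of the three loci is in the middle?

al

The two most frequent reciprocal classes, al CO h and AL co H, are the parental types, so the F1 was al CO h / AL co H.
The two rarest classes, AL CO h and al co H, are the double crossovers. Comparing them with the parentals, only the al allele has switched, so al is the middle locus and the order is co – al – h.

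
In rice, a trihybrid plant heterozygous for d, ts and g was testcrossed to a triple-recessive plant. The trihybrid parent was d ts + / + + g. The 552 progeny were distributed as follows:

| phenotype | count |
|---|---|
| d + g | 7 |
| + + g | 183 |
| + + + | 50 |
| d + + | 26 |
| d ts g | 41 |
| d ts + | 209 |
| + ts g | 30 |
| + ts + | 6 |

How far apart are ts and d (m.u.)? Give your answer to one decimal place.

12.5 m.u.

The two rarest classes, + ts + and d + g, are the double crossovers. Comparing them with the parentals, only the d allele has switched, so d is the middle locus and the order is ts – d – g.
Crossovers in the ts–d interval produce the single-crossover classes d + + and + ts g (26 + 30 = 56) plus the double crossovers (13).
RF(ts–d) = (56 + 13) / 552 = 69/552 = 0.1250 → 12.5 m.u.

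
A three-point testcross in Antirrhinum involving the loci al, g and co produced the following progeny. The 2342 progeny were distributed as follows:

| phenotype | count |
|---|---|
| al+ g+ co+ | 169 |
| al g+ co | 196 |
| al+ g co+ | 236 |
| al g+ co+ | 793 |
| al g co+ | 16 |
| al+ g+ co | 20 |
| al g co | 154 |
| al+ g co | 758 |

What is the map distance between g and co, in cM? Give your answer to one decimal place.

The two most frequent reciprocal classes, al g+ co+ and al+ g co, are the parental types, so the F1 was al g+ co+ / al+ g co.
The two rarest classes, al g co+ and al+ g+ co, are the double crossovers. Comparing them with the parentals, only the g allele has switched, so g is the middle locus and the order is co – g – al.
Crossovers in the co–g interval produce the single-crossover classes al g+ co and al+ g co+ (196 + 236 = 432) plus the double crossovers (36).
RF(co–g) = (432 + 36) / 2342 = 468/2342 = 0.1998 → 20.0 cM.

20.0 cM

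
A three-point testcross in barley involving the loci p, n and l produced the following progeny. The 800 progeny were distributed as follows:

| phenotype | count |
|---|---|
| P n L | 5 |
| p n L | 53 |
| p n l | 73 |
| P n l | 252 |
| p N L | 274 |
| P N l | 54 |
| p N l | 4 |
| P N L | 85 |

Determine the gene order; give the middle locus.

l

The two most frequent reciprocal classes, p N L and P n l, are the parental types, so the F1 was p N L / P n l.
The two rarest classes, p N l and P n L, are the double crossovers. Comparing them with the parentals, only the l allele has switched, so l is the middle locus and the order is n – l – p.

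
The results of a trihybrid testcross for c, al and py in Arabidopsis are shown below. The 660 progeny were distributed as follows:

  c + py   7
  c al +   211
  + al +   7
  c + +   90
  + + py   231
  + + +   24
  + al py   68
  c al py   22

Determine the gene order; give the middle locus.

c

The two most frequent reciprocal classes, + + py and c al +, are the parental types, so the F1 was + + py / c al +.
The two rarest classes, c + py and + al +, are the double crossovers. Comparing them with the parentals, only the c allele has switched, so c is the middle locus and the order is py – c – al.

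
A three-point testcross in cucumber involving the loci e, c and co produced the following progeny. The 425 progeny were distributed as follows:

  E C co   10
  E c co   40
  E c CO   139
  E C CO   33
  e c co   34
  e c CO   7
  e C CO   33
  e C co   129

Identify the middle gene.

The two most frequent reciprocal classes, E c CO and e C co, are the parental types, so the F1 was E c CO / e C co.
The two rarest classes, e c CO and E C co, are the double crossovers. Comparing them with the parentals, only the e allele has switched, so e is the middle locus and the order is c – e – co.

e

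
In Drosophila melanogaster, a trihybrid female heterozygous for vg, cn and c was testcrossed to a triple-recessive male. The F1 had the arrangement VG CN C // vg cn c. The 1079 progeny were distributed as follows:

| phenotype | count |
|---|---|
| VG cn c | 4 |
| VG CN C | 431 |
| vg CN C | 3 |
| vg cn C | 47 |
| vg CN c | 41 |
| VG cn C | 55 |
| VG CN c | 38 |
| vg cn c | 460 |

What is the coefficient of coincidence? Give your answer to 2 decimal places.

The two rarest classes, vg CN C and VG cn c, are the double crossovers. Comparing them with the parentals, only the vg allele has switched, so vg is the middle locus and the order is cn – vg – c.
cn–vg: (96 + 7)/1079 = 0.0955; vg–c: (85 + 7)/1079 = 0.0853.
Expected DCO frequency = 0.0955 × 0.0853 ≈ 0.00815; observed = 7/1079 ≈ 0.00649.
Coefficient of coincidence = 0.00649/0.00815 ≈ 0.80.

0.80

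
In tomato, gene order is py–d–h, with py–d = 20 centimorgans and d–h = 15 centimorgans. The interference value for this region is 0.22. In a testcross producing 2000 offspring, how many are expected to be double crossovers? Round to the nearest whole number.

Map distances give recombination frequencies of 0.200 and 0.150 for the two intervals.
With interference 0.22 (so coincidence = 0.78), expected double-crossover frequency = 0.200 × 0.150 × 0.78 = 0.02340.
Expected number = 0.02340 × 2000 = 46.80 ≈ 47.

47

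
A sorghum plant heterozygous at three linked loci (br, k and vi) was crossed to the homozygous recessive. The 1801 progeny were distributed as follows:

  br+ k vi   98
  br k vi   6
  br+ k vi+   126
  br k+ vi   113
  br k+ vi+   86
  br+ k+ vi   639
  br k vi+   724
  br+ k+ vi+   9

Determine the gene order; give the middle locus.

vi

The two most frequent reciprocal classes, br+ k+ vi and br k vi+, are the parental types, so the F1 was br+ k+ vi / br k vi+.
The two rarest classes, br+ k+ vi+ and br k vi, are the double crossovers. Comparing them with the parentals, only the vi allele has switched, so vi is the middle locus and the order is br – vi – k.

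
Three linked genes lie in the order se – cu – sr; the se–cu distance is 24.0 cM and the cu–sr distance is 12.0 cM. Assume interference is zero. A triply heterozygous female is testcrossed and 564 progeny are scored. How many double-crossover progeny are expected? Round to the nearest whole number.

Map distances give recombination frequencies of 0.240 and 0.120 for the two intervals.
With no interference, expected double-crossover frequency = 0.240 × 0.120 = 0.02880.
Expected number = 0.02880 × 564 = 16.24 ≈ 16.

16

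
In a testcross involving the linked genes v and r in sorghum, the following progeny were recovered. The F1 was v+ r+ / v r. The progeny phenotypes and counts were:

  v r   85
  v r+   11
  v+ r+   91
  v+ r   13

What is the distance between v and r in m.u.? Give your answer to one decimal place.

12.0 m.u.

The recombinant classes are v+ r and v r+: 13 + 11 = 24.
Recombination frequency = 24/200 = 0.1200 ≈ 12.0%, i.e. 12.0 m.u.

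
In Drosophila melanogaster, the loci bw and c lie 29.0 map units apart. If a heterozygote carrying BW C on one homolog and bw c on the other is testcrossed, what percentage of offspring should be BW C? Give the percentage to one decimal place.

35.5%

A map distance of 29.0 map units corresponds to a recombination frequency of 0.290.
The F1 is BW C / bw c, so BW C is a parental gamete class with expected frequency (1 − r)/2 = 0.710/2 = 0.3550.
That is 0.3550 = 35.5% of the progeny.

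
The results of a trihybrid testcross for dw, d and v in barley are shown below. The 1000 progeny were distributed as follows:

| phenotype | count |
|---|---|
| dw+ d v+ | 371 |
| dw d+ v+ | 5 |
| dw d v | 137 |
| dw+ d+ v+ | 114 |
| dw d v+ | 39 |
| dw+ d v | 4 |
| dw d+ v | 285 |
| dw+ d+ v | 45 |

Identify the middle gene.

The two most frequent reciprocal classes, dw+ d v+ and dw d+ v, are the parental types, so the F1 was dw+ d v+ / dw d+ v.
The two rarest classes, dw+ d v and dw d+ v+, are the double crossovers. Comparing them with the parentals, only the v allele has switched, so v is the middle locus and the order is d – v – dw.

v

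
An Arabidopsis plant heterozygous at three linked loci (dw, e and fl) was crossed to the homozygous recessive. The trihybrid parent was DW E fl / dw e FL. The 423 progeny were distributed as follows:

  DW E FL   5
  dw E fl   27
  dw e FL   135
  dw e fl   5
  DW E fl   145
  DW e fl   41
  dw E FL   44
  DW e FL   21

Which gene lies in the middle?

fl

The two rarest classes, DW E FL and dw e fl, are the double crossovers. Comparing them with the parentals, only the fl allele has switched, so fl is the middle locus and the order is e – fl – dw.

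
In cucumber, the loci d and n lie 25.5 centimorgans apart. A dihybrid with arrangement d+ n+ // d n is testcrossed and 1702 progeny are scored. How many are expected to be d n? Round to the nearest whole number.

A map distance of 25.5 centimorgans corresponds to a recombination frequency of 0.255.
The F1 is d+ n+ / d n, so d n is a parental gamete class with expected frequency (1 − r)/2 = 0.745/2 = 0.3725.
Expected number = 0.3725 × 1702 = 634.00 ≈ 634.

634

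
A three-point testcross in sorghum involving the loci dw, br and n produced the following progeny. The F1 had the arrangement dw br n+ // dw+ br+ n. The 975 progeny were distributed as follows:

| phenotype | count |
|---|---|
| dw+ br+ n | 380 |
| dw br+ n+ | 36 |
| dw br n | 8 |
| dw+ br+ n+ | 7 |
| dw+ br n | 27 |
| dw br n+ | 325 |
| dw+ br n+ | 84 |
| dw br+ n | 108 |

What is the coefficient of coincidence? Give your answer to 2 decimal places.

The two rarest classes, dw br n and dw+ br+ n+, are the double crossovers. Comparing them with the parentals, only the n allele has switched, so n is the middle locus and the order is br – n – dw.
br–n: (63 + 15)/975 = 0.0800; n–dw: (192 + 15)/975 = 0.2123.
Expected DCO frequency = 0.0800 × 0.2123 ≈ 0.01698; observed = 15/975 ≈ 0.01538.
Coefficient of coincidence = 0.01538/0.01698 ≈ 0.91.

0.91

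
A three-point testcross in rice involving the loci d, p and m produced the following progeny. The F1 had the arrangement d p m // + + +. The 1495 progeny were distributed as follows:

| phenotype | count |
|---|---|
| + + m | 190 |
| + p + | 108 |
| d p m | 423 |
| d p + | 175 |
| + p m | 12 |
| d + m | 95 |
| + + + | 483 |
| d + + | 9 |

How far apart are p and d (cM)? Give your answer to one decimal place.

The two rarest classes, + p m and d + +, are the double crossovers. Comparing them with the parentals, only the d allele has switched, so d is the middle locus and the order is p – d – m.
Crossovers in the p–d interval produce the single-crossover classes d + m and + p + (95 + 108 = 203) plus the double crossovers (21).
RF(p–d) = (203 + 21) / 1495 = 224/1495 = 0.1498 → 15.0 cM.

15.0 cM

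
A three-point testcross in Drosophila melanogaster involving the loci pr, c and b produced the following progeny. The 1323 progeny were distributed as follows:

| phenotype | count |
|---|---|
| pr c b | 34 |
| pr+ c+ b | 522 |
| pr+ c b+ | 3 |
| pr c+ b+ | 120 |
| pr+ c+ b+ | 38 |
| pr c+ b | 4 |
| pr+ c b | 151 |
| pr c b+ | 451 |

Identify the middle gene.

The two most frequent reciprocal classes, pr+ c+ b and pr c b+, are the parental types, so the F1 was pr+ c+ b / pr c b+.
The two rarest classes, pr c+ b and pr+ c b+, are the double crossovers. Comparing them with the parentals, only the pr allele has switched, so pr is the middle locus and the order is c – pr – b.

pr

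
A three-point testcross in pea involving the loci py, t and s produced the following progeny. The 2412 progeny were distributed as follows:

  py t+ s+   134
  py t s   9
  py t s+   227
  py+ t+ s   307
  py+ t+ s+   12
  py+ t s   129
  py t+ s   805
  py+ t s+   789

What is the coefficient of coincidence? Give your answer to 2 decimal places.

The two most frequent reciprocal classes, py+ t s+ and py t+ s, are the parental types, so the F1 was py+ t s+ / py t+ s.
The two rarest classes, py+ t+ s+ and py t s, are the double crossovers. Comparing them with the parentals, only the t allele has switched, so t is the middle locus and the order is s – t – py.
s–t: (263 + 21)/2412 = 0.1177; t–py: (534 + 21)/2412 = 0.2301.
Expected DCO frequency = 0.1177 × 0.2301 ≈ 0.02708; observed = 21/2412 ≈ 0.00871.
Coefficient of coincidence = 0.00871/0.02708 ≈ 0.32.

0.32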